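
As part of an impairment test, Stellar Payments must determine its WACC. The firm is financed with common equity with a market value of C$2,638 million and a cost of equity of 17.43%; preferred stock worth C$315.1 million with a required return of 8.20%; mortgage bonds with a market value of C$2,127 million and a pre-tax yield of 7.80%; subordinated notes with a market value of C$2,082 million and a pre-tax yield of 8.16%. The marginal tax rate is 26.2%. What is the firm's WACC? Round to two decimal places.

Total capital V = 2638 + 315.1 + 2127 + 2082 = 7162.1.
Equity: weight = 2638/7162.1 = 0.3683; cost = 17.43%.
Preferred: weight = 315.1/7162.1 = 0.0440; cost = 8.2%.
Mortgage bonds: weight = 2127/7162.1 = 0.2970; after-tax cost = 7.8% × (1 − 26.2%) = 5.7564%.
Subordinated notes: weight = 2082/7162.1 = 0.2907; after-tax cost = 8.16% × (1 − 26.2%) = 6.0221%.
WACC = 0.3683 × 17.4300% + 0.0440 × 8.2000% + 0.2970 × 5.7564% + 0.2907 × 6.0221% = 10.2409%.

10.24%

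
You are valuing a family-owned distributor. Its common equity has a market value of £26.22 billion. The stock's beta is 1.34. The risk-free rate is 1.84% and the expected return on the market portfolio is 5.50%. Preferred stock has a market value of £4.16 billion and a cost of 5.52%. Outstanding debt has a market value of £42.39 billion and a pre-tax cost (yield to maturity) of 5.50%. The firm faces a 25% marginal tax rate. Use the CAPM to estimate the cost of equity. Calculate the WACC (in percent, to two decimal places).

Market risk premium = 5.5% − 1.84% = 3.66%.
Cost of equity via CAPM: Re = 1.84% + 1.34 × 3.66% = 6.7444%.
Total capital V = 26.22 + 4.16 + 42.39 = 72.77.
Equity: weight = 26.22/72.77 = 0.3603; cost = 6.7444%.
Preferred: weight = 4.16/72.77 = 0.0572; cost = 5.52%.
Debt: weight = 42.39/72.77 = 0.5825; after-tax cost = 5.5% × (1 − 25%) = 4.1250%.
WACC = 0.3603 × 6.7444% + 0.0572 × 5.5200% + 0.5825 × 4.1250% = 5.1486%.

5.15%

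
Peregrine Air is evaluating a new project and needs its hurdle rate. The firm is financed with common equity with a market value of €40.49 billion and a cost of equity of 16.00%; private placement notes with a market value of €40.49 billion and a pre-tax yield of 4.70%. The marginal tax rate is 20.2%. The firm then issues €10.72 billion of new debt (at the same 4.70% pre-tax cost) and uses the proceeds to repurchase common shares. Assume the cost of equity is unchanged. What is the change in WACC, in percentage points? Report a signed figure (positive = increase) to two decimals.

Current WACC:
Total capital V = 40.49 + 40.49 = 80.98.
Equity: weight = 40.49/80.98 = 0.5000; cost = 16%.
Private placement notes: weight = 40.49/80.98 = 0.5000; after-tax cost = 4.7% × (1 − 20.2%) = 3.7506%.
WACC = 0.5000 × 16.0000% + 0.5000 × 3.7506% = 9.8753%.
After the change:
Total capital V = 29.77 + 51.21 = 80.98.
Equity: weight = 29.77/80.98 = 0.3676; cost = 16%.
Private placement notes: weight = 51.21/80.98 = 0.6324; after-tax cost = 4.7% × (1 − 20.2%) = 3.7506%.
WACC = 0.3676 × 16.0000% + 0.6324 × 3.7506% = 8.2537%.
Change in WACC = 8.2537% − 9.8753% = -1.6216 pp.

-1.62 pp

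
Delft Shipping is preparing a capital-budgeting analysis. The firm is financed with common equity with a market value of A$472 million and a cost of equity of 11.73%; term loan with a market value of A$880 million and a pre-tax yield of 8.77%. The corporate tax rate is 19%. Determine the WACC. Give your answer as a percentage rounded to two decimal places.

8.72%

Total capital V = 472 + 880 = 1352.
Equity: weight = 472/1352 = 0.3491; cost = 11.73%.
Term loan: weight = 880/1352 = 0.6509; after-tax cost = 8.77% × (1 − 19%) = 7.1037%.
WACC = 0.3491 × 11.7300% + 0.6509 × 7.1037% = 8.7188%.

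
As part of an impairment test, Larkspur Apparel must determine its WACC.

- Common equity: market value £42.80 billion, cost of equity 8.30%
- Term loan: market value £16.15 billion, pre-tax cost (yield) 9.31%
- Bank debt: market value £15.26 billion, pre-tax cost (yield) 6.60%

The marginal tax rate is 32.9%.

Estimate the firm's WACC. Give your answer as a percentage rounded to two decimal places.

7.06%

Total capital V = 42.8 + 16.15 + 15.26 = 74.21.
Equity: weight = 42.8/74.21 = 0.5767; cost = 8.3%.
Term loan: weight = 16.15/74.21 = 0.2176; after-tax cost = 9.31% × (1 − 32.9%) = 6.2470%.
Bank debt: weight = 15.26/74.21 = 0.2056; after-tax cost = 6.6% × (1 − 32.9%) = 4.4286%.
WACC = 0.5767 × 8.3000% + 0.2176 × 6.2470% + 0.2056 × 4.4286% = 7.0571%.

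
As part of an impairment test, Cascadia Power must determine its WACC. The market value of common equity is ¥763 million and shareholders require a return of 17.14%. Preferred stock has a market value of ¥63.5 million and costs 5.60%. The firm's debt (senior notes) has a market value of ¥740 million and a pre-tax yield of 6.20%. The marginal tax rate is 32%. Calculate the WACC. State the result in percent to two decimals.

Total capital V = 763 + 63.5 + 740 = 1566.5.
Equity: weight = 763/1566.5 = 0.4871; cost = 17.14%.
Preferred: weight = 63.5/1566.5 = 0.0405; cost = 5.6%.
Senior notes: weight = 740/1566.5 = 0.4724; after-tax cost = 6.2% × (1 − 32%) = 4.2160%.
WACC = 0.4871 × 17.1400% + 0.0405 × 5.6000% + 0.4724 × 4.2160% = 10.5670%.

10.57%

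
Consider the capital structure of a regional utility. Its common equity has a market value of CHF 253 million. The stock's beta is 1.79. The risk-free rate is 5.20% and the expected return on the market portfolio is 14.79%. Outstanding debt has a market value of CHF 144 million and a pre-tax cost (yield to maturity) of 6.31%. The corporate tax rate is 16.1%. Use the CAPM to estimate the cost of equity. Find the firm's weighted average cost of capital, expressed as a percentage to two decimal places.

16.17%

Market risk premium = 14.79% − 5.2% = 9.59%.
Cost of equity via CAPM: Re = 5.2% + 1.79 × 9.59% = 22.3661%.
Total capital V = 253 + 144 = 397.
Equity: weight = 253/397 = 0.6373; cost = 22.3661%.
Debt: weight = 144/397 = 0.3627; after-tax cost = 6.31% × (1 − 16.1%) = 5.2941%.
WACC = 0.6373 × 22.3661% + 0.3627 × 5.2941% = 16.1737%.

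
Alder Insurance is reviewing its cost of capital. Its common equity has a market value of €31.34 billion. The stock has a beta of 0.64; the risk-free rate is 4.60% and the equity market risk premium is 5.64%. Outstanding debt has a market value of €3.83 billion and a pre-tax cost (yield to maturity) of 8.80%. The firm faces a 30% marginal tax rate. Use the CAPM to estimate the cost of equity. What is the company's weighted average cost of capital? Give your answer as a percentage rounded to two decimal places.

Cost of equity via CAPM: Re = 4.6% + 0.64 × 5.64% = 8.2096%.
Total capital V = 31.34 + 3.83 = 35.17.
Equity: weight = 31.34/35.17 = 0.8911; cost = 8.2096%.
Debt: weight = 3.83/35.17 = 0.1089; after-tax cost = 8.8% × (1 − 30%) = 6.1600%.
WACC = 0.8911 × 8.2096% + 0.1089 × 6.1600% = 7.9864%.

7.99%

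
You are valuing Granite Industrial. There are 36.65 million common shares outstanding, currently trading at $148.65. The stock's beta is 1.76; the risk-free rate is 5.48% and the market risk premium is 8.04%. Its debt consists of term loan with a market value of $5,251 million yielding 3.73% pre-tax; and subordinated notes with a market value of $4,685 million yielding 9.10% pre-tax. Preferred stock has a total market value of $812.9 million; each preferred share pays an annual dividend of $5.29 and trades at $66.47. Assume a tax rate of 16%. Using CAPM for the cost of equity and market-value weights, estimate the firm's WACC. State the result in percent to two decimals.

10.23%

Cost of equity via CAPM: Re = 5.48% + 1.76 × 8.04% = 19.6304%.
Cost of preferred: Rp = 5.29 / 66.47 = 7.9585%.
Market value of equity E = 148.65 × 36.65m = 5448.0225m.
Total capital V = 5448.0225 + 812.9 + 5251 + 4685 = 16196.9225.
Equity: weight = 5448.0225/16196.9225 = 0.3364; cost = 19.6304%.
Preferred: weight = 812.9/16196.9225 = 0.0502; cost = 7.9585%.
Term loan: weight = 5251/16196.9225 = 0.3242; after-tax cost = 3.73% × (1 − 16%) = 3.1332%.
Subordinated notes: weight = 4685/16196.9225 = 0.2893; after-tax cost = 9.1% × (1 − 16%) = 7.6440%.
WACC = 0.3364 × 19.6304% + 0.0502 × 7.9585% + 0.3242 × 3.1332% + 0.2893 × 7.6440% = 10.2292%.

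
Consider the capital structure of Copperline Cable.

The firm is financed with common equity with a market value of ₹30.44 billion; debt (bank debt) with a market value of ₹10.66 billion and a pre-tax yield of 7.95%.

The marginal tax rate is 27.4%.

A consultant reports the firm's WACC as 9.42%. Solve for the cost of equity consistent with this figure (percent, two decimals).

Total capital V = 30.44 + 10.66 = 41.1.
Equity weight = 30.44/41.1 = 0.7406.
Bank debt weight = 10.66/41.1 = 0.2594.
Debt contribution = 0.2594 × 7.95% × (1 − 27.4%) = 1.4970%.
Required equity contribution = 9.42% − 1.4970% = 7.9230%.
Re = 7.9230% / 0.7406 = 10.6976%.

10.70%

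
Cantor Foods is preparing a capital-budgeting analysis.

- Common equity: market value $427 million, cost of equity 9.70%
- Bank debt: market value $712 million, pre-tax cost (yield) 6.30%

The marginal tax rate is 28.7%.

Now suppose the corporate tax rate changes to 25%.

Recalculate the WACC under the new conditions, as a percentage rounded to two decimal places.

After the change:
Total capital V = 427 + 712 = 1139.
Equity: weight = 427/1139 = 0.3749; cost = 9.7%.
Bank debt: weight = 712/1139 = 0.6251; after-tax cost = 6.3% × (1 − 25%) = 4.7250%.
WACC = 0.3749 × 9.7000% + 0.6251 × 4.7250% = 6.5901%.

6.59%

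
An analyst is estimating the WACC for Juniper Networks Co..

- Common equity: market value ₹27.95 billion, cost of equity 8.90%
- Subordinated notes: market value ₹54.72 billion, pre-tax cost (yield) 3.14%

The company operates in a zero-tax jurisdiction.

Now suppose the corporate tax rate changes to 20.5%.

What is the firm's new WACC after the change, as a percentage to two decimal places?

4.66%

After the change:
Total capital V = 27.95 + 54.72 = 82.67.
Equity: weight = 27.95/82.67 = 0.3381; cost = 8.9%.
Subordinated notes: weight = 54.72/82.67 = 0.6619; after-tax cost = 3.14% × (1 − 20.5%) = 2.4963%.
WACC = 0.3381 × 8.9000% + 0.6619 × 2.4963% = 4.6613%.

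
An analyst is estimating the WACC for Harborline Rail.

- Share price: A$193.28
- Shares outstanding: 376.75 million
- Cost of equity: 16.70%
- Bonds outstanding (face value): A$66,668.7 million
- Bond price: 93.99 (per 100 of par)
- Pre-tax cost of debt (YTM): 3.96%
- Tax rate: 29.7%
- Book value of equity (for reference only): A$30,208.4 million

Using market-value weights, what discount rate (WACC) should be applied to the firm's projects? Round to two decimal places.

10.26%

Market value of equity E = 193.28 × 376.75m = 72818.24m. Market value of debt D = 66668.7m × 93.99/100 = 62661.91113m.
Total capital V = 72818.24 + 62661.91113 = 135480.15113.
Equity: weight = 72818.24/135480.15113 = 0.5375; cost = 16.7%.
Bonds outstanding: weight = 62661.91113/135480.15113 = 0.4625; after-tax cost = 3.96% × (1 − 29.7%) = 2.7839%.
WACC = 0.5375 × 16.7000% + 0.4625 × 2.7839% = 10.2636%.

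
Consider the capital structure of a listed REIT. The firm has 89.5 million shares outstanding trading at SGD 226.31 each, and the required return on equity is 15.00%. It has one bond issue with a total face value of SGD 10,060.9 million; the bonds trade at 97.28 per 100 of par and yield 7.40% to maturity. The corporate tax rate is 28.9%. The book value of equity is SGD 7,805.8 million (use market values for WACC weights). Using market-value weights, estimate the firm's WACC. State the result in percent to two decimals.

Market value of equity E = 226.31 × 89.5m = 20254.745m. Market value of debt D = 10060.9m × 97.28/100 = 9787.24352m.
Total capital V = 20254.745 + 9787.24352 = 30041.98852.
Equity: weight = 20254.745/30041.98852 = 0.6742; cost = 15%.
Bonds outstanding: weight = 9787.24352/30041.98852 = 0.3258; after-tax cost = 7.4% × (1 − 28.9%) = 5.2614%.
WACC = 0.6742 × 15.0000% + 0.3258 × 5.2614% = 11.8273%.

11.83%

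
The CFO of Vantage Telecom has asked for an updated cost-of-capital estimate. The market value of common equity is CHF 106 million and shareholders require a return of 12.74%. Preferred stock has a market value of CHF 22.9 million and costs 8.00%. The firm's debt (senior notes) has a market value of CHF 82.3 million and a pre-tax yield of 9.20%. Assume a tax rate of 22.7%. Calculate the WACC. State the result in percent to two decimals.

10.03%

Total capital V = 106 + 22.9 + 82.3 = 211.2.
Equity: weight = 106/211.2 = 0.5019; cost = 12.74%.
Preferred: weight = 22.9/211.2 = 0.1084; cost = 8%.
Senior notes: weight = 82.3/211.2 = 0.3897; after-tax cost = 9.2% × (1 − 22.7%) = 7.1116%.
WACC = 0.5019 × 12.7400% + 0.1084 × 8.0000% + 0.3897 × 7.1116% = 10.0328%.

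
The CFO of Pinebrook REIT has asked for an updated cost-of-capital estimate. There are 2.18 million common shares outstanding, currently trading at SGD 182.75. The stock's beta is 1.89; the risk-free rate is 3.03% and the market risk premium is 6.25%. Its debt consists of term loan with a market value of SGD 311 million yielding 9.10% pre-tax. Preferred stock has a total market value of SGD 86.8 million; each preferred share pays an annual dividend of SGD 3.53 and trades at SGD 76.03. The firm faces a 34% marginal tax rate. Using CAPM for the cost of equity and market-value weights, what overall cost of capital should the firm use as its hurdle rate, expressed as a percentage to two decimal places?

10.28%

Cost of equity via CAPM: Re = 3.03% + 1.89 × 6.25% = 14.8425%.
Cost of preferred: Rp = 3.53 / 76.03 = 4.6429%.
Market value of equity E = 182.75 × 2.18m = 398.395m.
Total capital V = 398.395 + 86.8 + 311 = 796.195.
Equity: weight = 398.395/796.195 = 0.5004; cost = 14.8425%.
Preferred: weight = 86.8/796.195 = 0.1090; cost = 4.6429%.
Term loan: weight = 311/796.195 = 0.3906; after-tax cost = 9.1% × (1 − 34%) = 6.0060%.
WACC = 0.5004 × 14.8425% + 0.1090 × 4.6429% + 0.3906 × 6.0060% = 10.2789%.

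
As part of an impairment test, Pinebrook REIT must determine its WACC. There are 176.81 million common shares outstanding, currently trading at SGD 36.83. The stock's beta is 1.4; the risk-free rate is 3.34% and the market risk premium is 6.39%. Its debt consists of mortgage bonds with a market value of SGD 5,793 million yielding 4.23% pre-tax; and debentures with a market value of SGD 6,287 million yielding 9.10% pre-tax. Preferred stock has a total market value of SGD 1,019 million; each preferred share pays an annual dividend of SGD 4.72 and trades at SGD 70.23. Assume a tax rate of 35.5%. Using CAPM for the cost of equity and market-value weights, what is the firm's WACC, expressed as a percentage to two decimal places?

Cost of equity via CAPM: Re = 3.34% + 1.4 × 6.39% = 12.2860%.
Cost of preferred: Rp = 4.72 / 70.23 = 6.7208%.
Market value of equity E = 36.83 × 176.81m = 6511.9123m.
Total capital V = 6511.9123 + 1019 + 5793 + 6287 = 19610.9123.
Equity: weight = 6511.9123/19610.9123 = 0.3321; cost = 12.286%.
Preferred: weight = 1019/19610.9123 = 0.0520; cost = 6.7208%.
Mortgage bonds: weight = 5793/19610.9123 = 0.2954; after-tax cost = 4.23% × (1 − 35.5%) = 2.7284%.
Debentures: weight = 6287/19610.9123 = 0.3206; after-tax cost = 9.1% × (1 − 35.5%) = 5.8695%.
WACC = 0.3321 × 12.2860% + 0.0520 × 6.7208% + 0.2954 × 2.7284% + 0.3206 × 5.8695% = 7.1165%.

7.12%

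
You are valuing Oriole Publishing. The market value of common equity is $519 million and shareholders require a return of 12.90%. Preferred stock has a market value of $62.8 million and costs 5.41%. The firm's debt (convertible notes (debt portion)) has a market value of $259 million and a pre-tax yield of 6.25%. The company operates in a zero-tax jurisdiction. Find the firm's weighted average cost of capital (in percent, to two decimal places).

10.29%

Total capital V = 519 + 62.8 + 259 = 840.8.
Equity: weight = 519/840.8 = 0.6173; cost = 12.9%.
Preferred: weight = 62.8/840.8 = 0.0747; cost = 5.41%.
Convertible notes (debt portion): weight = 259/840.8 = 0.3080; after-tax cost = 6.25% × (1 − 0%) = 6.2500%.
WACC = 0.6173 × 12.9000% + 0.0747 × 5.4100% + 0.3080 × 6.2500% = 10.2921%.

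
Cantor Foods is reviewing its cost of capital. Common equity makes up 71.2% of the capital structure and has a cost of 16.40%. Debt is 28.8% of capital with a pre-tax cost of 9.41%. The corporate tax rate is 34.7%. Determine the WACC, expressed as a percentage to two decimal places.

13.45%

After-tax cost of debt = 9.41% × (1 − 34.7%) = 6.1447%.
WACC = 0.712 × 16.4000% + 0.288 × 6.1447% = 13.4465%.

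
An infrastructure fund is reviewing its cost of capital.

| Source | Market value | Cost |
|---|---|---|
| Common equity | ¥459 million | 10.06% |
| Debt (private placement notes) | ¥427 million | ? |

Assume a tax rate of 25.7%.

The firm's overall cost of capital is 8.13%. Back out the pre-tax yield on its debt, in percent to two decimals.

8.15%

Total capital V = 459 + 427 = 886.
Equity weight = 459/886 = 0.5181.
Private placement notes weight = 427/886 = 0.4819.
Equity contribution = 0.5181 × 10.06% = 5.2117%.
Remaining for debt = 8.13% − 5.2117% = 2.9183%.
Rd × (1 − 25.7%) × 0.4819 = 2.9183%  ⇒  Rd = 8.1499%.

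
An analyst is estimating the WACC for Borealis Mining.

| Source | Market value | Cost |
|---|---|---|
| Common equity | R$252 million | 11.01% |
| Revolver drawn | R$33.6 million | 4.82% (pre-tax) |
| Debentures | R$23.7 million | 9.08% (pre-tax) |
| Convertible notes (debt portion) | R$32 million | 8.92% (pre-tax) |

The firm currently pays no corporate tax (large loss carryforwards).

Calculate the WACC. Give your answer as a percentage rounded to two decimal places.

Total capital V = 252 + 33.6 + 23.7 + 32 = 341.3.
Equity: weight = 252/341.3 = 0.7384; cost = 11.01%.
Revolver drawn: weight = 33.6/341.3 = 0.0984; after-tax cost = 4.82% × (1 − 0%) = 4.8200%.
Debentures: weight = 23.7/341.3 = 0.0694; after-tax cost = 9.08% × (1 − 0%) = 9.0800%.
Convertible notes (debt portion): weight = 32/341.3 = 0.0938; after-tax cost = 8.92% × (1 − 0%) = 8.9200%.
WACC = 0.7384 × 11.0100% + 0.0984 × 4.8200% + 0.0694 × 9.0800% + 0.0938 × 8.9200% = 10.0706%.

10.07%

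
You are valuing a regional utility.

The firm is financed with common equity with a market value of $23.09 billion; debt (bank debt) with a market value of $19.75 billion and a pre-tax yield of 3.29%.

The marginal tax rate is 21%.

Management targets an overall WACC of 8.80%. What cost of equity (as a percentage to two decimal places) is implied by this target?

14.10%

Total capital V = 23.09 + 19.75 = 42.84.
Equity weight = 23.09/42.84 = 0.5390.
Bank debt weight = 19.75/42.84 = 0.4610.
Debt contribution = 0.4610 × 3.29% × (1 − 21%) = 1.1982%.
Required equity contribution = 8.8% − 1.1982% = 7.6018%.
Re = 7.6018% / 0.5390 = 14.1039%.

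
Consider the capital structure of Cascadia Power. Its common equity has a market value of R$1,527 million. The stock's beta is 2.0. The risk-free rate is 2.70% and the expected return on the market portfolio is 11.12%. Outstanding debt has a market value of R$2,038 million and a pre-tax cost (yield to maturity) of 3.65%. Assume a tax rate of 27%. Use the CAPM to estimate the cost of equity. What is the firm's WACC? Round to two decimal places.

9.89%

Market risk premium = 11.12% − 2.7% = 8.42%.
Cost of equity via CAPM: Re = 2.7% + 2.0 × 8.42% = 19.5400%.
Total capital V = 1527 + 2038 = 3565.
Equity: weight = 1527/3565 = 0.4283; cost = 19.54%.
Debt: weight = 2038/3565 = 0.5717; after-tax cost = 3.65% × (1 − 27%) = 2.6645%.
WACC = 0.4283 × 19.5400% + 0.5717 × 2.6645% = 9.8928%.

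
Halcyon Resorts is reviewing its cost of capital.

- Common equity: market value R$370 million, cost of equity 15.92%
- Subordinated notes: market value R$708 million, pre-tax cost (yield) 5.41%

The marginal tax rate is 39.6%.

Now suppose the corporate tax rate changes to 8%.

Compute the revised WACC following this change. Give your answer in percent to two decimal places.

After the change:
Total capital V = 370 + 708 = 1078.
Equity: weight = 370/1078 = 0.3432; cost = 15.92%.
Subordinated notes: weight = 708/1078 = 0.6568; after-tax cost = 5.41% × (1 − 8%) = 4.9772%.
WACC = 0.3432 × 15.9200% + 0.6568 × 4.9772% = 8.7331%.

8.73%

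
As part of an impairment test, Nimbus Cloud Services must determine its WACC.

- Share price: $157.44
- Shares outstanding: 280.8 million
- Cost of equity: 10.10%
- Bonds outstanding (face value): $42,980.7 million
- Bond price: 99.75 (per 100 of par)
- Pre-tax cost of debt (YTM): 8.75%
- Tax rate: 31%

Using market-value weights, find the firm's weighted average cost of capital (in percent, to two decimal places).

8.10%

Market value of equity E = 157.44 × 280.8m = 44209.152m. Market value of debt D = 42980.7m × 99.75/100 = 42873.24825m.
Total capital V = 44209.152 + 42873.24825 = 87082.40025.
Equity: weight = 44209.152/87082.40025 = 0.5077; cost = 10.1%.
Bonds outstanding: weight = 42873.24825/87082.40025 = 0.4923; after-tax cost = 8.75% × (1 − 31%) = 6.0375%.
WACC = 0.5077 × 10.1000% + 0.4923 × 6.0375% = 8.0999%.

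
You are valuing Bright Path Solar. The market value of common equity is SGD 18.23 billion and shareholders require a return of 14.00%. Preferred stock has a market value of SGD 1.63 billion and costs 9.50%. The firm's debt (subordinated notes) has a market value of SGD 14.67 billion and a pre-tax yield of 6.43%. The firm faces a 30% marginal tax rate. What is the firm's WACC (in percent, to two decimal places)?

Total capital V = 18.23 + 1.63 + 14.67 = 34.53.
Equity: weight = 18.23/34.53 = 0.5279; cost = 14%.
Preferred: weight = 1.63/34.53 = 0.0472; cost = 9.5%.
Subordinated notes: weight = 14.67/34.53 = 0.4248; after-tax cost = 6.43% × (1 − 30%) = 4.5010%.
WACC = 0.5279 × 14.0000% + 0.0472 × 9.5000% + 0.4248 × 4.5010% = 9.7519%.

9.75%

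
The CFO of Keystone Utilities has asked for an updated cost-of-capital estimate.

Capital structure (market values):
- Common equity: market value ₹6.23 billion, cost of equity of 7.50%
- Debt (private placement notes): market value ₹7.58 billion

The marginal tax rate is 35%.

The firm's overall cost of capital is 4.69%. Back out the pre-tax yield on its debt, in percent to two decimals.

Total capital V = 6.23 + 7.58 = 13.81.
Equity weight = 6.23/13.81 = 0.4511.
Private placement notes weight = 7.58/13.81 = 0.5489.
Equity contribution = 0.4511 × 7.5% = 3.3834%.
Remaining for debt = 4.69% − 3.3834% = 1.3066%.
Rd × (1 − 35%) × 0.5489 = 1.3066%  ⇒  Rd = 3.6622%.

3.66%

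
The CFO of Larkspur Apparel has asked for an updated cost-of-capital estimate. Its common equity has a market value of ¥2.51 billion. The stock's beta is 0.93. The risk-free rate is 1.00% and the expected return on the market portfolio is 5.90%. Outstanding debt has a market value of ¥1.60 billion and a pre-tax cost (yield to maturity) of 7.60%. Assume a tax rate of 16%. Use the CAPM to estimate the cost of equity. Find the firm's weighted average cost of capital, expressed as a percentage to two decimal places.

5.88%

Market risk premium = 5.9% − 1.0% = 4.9%.
Cost of equity via CAPM: Re = 1.0% + 0.93 × 4.9% = 5.5570%.
Total capital V = 2.51 + 1.6 = 4.11.
Equity: weight = 2.51/4.11 = 0.6107; cost = 5.557%.
Debt: weight = 1.6/4.11 = 0.3893; after-tax cost = 7.6% × (1 − 16%) = 6.3840%.
WACC = 0.6107 × 5.5570% + 0.3893 × 6.3840% = 5.8789%.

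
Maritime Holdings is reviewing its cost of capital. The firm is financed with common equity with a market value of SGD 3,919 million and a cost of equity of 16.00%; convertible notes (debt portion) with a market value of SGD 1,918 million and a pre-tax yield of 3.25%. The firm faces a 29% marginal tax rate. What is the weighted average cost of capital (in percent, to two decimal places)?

11.50%

Total capital V = 3919 + 1918 = 5837.
Equity: weight = 3919/5837 = 0.6714; cost = 16%.
Convertible notes (debt portion): weight = 1918/5837 = 0.3286; after-tax cost = 3.25% × (1 − 29%) = 2.3075%.
WACC = 0.6714 × 16.0000% + 0.3286 × 2.3075% = 11.5007%.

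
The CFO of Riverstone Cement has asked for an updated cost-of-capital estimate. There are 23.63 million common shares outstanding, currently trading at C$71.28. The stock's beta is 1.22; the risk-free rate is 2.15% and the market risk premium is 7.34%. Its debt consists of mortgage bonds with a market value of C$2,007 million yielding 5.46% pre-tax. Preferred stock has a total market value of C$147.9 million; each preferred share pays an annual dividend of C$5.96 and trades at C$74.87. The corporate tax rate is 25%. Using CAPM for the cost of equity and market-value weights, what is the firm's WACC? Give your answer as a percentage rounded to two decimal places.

7.32%

Cost of equity via CAPM: Re = 2.15% + 1.22 × 7.34% = 11.1048%.
Cost of preferred: Rp = 5.96 / 74.87 = 7.9605%.
Market value of equity E = 71.28 × 23.63m = 1684.3464m.
Total capital V = 1684.3464 + 147.9 + 2007 = 3839.2464.
Equity: weight = 1684.3464/3839.2464 = 0.4387; cost = 11.1048%.
Preferred: weight = 147.9/3839.2464 = 0.0385; cost = 7.9605%.
Mortgage bonds: weight = 2007/3839.2464 = 0.5228; after-tax cost = 5.46% × (1 − 25%) = 4.0950%.
WACC = 0.4387 × 11.1048% + 0.0385 × 7.9605% + 0.5228 × 4.0950% = 7.3192%.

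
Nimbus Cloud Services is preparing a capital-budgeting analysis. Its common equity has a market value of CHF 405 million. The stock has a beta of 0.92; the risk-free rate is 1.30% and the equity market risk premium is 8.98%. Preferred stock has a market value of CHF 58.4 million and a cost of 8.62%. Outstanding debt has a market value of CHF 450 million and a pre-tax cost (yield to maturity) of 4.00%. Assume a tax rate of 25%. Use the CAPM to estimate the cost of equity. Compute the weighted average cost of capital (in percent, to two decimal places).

Cost of equity via CAPM: Re = 1.3% + 0.92 × 8.98% = 9.5616%.
Total capital V = 405 + 58.4 + 450 = 913.4.
Equity: weight = 405/913.4 = 0.4434; cost = 9.5616%.
Preferred: weight = 58.4/913.4 = 0.0639; cost = 8.62%.
Debt: weight = 450/913.4 = 0.4927; after-tax cost = 4% × (1 − 25%) = 3.0000%.
WACC = 0.4434 × 9.5616% + 0.0639 × 8.6200% + 0.4927 × 3.0000% = 6.2687%.

6.27%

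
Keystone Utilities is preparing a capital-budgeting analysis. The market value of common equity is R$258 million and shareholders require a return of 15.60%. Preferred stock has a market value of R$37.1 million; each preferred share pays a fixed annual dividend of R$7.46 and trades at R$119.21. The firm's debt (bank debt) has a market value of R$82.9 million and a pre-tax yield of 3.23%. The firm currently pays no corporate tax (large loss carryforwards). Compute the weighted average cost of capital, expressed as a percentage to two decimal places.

11.97%

Cost of preferred: Rp = 7.46 / 119.21 = 6.2579%.
Total capital V = 258 + 37.1 + 82.9 = 378.
Equity: weight = 258/378 = 0.6825; cost = 15.6%.
Preferred: weight = 37.1/378 = 0.0981; cost = 6.2579%.
Bank debt: weight = 82.9/378 = 0.2193; after-tax cost = 3.23% × (1 − 0%) = 3.2300%.
WACC = 0.6825 × 15.6000% + 0.0981 × 6.2579% + 0.2193 × 3.2300% = 11.9702%.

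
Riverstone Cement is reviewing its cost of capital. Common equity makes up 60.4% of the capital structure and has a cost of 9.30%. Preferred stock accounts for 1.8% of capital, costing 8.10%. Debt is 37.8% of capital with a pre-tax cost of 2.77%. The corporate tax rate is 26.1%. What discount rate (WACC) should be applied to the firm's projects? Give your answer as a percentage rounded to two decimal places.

After-tax cost of debt = 2.77% × (1 − 26.1%) = 2.0470%.
WACC = 0.604 × 9.3000% + 0.018 × 8.1000% + 0.378 × 2.0470% = 6.5368%.

6.54%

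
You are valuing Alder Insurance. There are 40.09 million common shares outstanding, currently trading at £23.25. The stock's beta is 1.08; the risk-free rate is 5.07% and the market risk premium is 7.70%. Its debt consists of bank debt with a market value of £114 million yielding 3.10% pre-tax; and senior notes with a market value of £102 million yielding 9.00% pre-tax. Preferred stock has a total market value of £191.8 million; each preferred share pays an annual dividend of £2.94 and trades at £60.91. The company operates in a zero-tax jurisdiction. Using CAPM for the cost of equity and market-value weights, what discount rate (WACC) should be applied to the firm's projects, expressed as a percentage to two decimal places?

Cost of equity via CAPM: Re = 5.07% + 1.08 × 7.7% = 13.3860%.
Cost of preferred: Rp = 2.94 / 60.91 = 4.8268%.
Market value of equity E = 23.25 × 40.09m = 932.0925m.
Total capital V = 932.0925 + 191.8 + 114 + 102 = 1339.8925.
Equity: weight = 932.0925/1339.8925 = 0.6956; cost = 13.386%.
Preferred: weight = 191.8/1339.8925 = 0.1431; cost = 4.8268%.
Bank debt: weight = 114/1339.8925 = 0.0851; after-tax cost = 3.1% × (1 − 0%) = 3.1000%.
Senior notes: weight = 102/1339.8925 = 0.0761; after-tax cost = 9% × (1 − 0%) = 9.0000%.
WACC = 0.6956 × 13.3860% + 0.1431 × 4.8268% + 0.0851 × 3.1000% + 0.0761 × 9.0000% = 10.9518%.

10.95%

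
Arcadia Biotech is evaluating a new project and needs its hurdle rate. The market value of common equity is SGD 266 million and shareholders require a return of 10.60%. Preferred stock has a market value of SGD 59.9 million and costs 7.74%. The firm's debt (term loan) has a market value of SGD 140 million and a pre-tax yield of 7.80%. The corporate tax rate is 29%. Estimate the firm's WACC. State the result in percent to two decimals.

Total capital V = 266 + 59.9 + 140 = 465.9.
Equity: weight = 266/465.9 = 0.5709; cost = 10.6%.
Preferred: weight = 59.9/465.9 = 0.1286; cost = 7.74%.
Term loan: weight = 140/465.9 = 0.3005; after-tax cost = 7.8% × (1 − 29%) = 5.5380%.
WACC = 0.5709 × 10.6000% + 0.1286 × 7.7400% + 0.3005 × 5.5380% = 8.7112%.

8.71%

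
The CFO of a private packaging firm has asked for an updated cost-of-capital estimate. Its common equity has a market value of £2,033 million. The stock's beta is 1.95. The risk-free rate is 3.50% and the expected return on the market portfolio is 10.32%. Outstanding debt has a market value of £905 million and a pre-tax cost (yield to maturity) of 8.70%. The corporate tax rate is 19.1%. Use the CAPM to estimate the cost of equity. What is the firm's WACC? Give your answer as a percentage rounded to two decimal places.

13.79%

Market risk premium = 10.32% − 3.5% = 6.82%.
Cost of equity via CAPM: Re = 3.5% + 1.95 × 6.82% = 16.7990%.
Total capital V = 2033 + 905 = 2938.
Equity: weight = 2033/2938 = 0.6920; cost = 16.799%.
Debt: weight = 905/2938 = 0.3080; after-tax cost = 8.7% × (1 − 19.1%) = 7.0383%.
WACC = 0.6920 × 16.7990% + 0.3080 × 7.0383% = 13.7924%.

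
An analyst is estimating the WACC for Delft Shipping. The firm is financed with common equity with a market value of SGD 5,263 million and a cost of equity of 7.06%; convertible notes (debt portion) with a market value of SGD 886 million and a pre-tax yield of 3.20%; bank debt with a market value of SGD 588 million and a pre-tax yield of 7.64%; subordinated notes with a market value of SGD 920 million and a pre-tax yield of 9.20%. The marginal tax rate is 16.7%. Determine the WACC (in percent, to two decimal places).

6.57%

Total capital V = 5263 + 886 + 588 + 920 = 7657.
Equity: weight = 5263/7657 = 0.6873; cost = 7.06%.
Convertible notes (debt portion): weight = 886/7657 = 0.1157; after-tax cost = 3.2% × (1 − 16.7%) = 2.6656%.
Bank debt: weight = 588/7657 = 0.0768; after-tax cost = 7.64% × (1 − 16.7%) = 6.3641%.
Subordinated notes: weight = 920/7657 = 0.1202; after-tax cost = 9.2% × (1 − 16.7%) = 7.6636%.
WACC = 0.6873 × 7.0600% + 0.1157 × 2.6656% + 0.0768 × 6.3641% + 0.1202 × 7.6636% = 6.5706%.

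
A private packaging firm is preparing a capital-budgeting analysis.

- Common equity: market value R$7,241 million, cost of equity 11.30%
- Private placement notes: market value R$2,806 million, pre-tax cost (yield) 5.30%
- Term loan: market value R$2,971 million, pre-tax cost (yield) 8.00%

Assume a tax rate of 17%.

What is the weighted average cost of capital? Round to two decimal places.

Total capital V = 7241 + 2806 + 2971 = 13018.
Equity: weight = 7241/13018 = 0.5562; cost = 11.3%.
Private placement notes: weight = 2806/13018 = 0.2155; after-tax cost = 5.3% × (1 − 17%) = 4.3990%.
Term loan: weight = 2971/13018 = 0.2282; after-tax cost = 8% × (1 − 17%) = 6.6400%.
WACC = 0.5562 × 11.3000% + 0.2155 × 4.3990% + 0.2282 × 6.6400% = 8.7490%.

8.75%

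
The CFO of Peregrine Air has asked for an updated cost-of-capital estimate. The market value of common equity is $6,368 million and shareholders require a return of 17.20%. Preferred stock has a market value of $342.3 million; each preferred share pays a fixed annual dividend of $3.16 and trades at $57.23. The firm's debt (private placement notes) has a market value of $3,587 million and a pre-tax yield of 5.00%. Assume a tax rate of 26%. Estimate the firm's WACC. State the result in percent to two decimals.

12.11%

Cost of preferred: Rp = 3.16 / 57.23 = 5.5216%.
Total capital V = 6368 + 342.3 + 3587 = 10297.3.
Equity: weight = 6368/10297.3 = 0.6184; cost = 17.2%.
Preferred: weight = 342.3/10297.3 = 0.0332; cost = 5.5216%.
Private placement notes: weight = 3587/10297.3 = 0.3483; after-tax cost = 5% × (1 − 26%) = 3.7000%.
WACC = 0.6184 × 17.2000% + 0.0332 × 5.5216% + 0.3483 × 3.7000% = 12.1091%.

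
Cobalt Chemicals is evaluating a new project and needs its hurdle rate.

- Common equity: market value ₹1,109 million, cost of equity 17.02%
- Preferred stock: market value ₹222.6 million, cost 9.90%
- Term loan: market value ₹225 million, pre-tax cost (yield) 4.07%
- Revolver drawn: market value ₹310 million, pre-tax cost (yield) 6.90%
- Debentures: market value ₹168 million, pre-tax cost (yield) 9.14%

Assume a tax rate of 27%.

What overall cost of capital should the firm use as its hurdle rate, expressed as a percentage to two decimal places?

12.01%

Total capital V = 1109 + 222.6 + 225 + 310 + 168 = 2034.6.
Equity: weight = 1109/2034.6 = 0.5451; cost = 17.02%.
Preferred: weight = 222.6/2034.6 = 0.1094; cost = 9.9%.
Term loan: weight = 225/2034.6 = 0.1106; after-tax cost = 4.07% × (1 − 27%) = 2.9711%.
Revolver drawn: weight = 310/2034.6 = 0.1524; after-tax cost = 6.9% × (1 − 27%) = 5.0370%.
Debentures: weight = 168/2034.6 = 0.0826; after-tax cost = 9.14% × (1 − 27%) = 6.6722%.
WACC = 0.5451 × 17.0200% + 0.1094 × 9.9000% + 0.1106 × 2.9711% + 0.1524 × 5.0370% + 0.0826 × 6.6722% = 12.0072%.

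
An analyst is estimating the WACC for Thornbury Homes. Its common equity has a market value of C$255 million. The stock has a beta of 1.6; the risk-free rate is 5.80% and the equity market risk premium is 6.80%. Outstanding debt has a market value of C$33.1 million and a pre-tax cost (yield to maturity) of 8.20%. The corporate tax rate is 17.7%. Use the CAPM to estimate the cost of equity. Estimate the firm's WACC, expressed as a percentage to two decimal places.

15.54%

Cost of equity via CAPM: Re = 5.8% + 1.6 × 6.8% = 16.6800%.
Total capital V = 255 + 33.1 = 288.1.
Equity: weight = 255/288.1 = 0.8851; cost = 16.68%.
Debt: weight = 33.1/288.1 = 0.1149; after-tax cost = 8.2% × (1 − 17.7%) = 6.7486%.
WACC = 0.8851 × 16.6800% + 0.1149 × 6.7486% = 15.5390%.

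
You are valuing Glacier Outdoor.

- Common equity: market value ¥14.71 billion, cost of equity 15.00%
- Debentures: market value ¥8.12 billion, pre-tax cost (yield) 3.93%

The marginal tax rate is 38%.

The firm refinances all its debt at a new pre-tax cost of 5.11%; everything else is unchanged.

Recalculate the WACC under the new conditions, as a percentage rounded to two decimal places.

After the change:
Total capital V = 14.71 + 8.12 = 22.83.
Equity: weight = 14.71/22.83 = 0.6443; cost = 15%.
Debentures: weight = 8.12/22.83 = 0.3557; after-tax cost = 5.11% × (1 − 38%) = 3.1682%.
WACC = 0.6443 × 15.0000% + 0.3557 × 3.1682% = 10.7918%.

10.79%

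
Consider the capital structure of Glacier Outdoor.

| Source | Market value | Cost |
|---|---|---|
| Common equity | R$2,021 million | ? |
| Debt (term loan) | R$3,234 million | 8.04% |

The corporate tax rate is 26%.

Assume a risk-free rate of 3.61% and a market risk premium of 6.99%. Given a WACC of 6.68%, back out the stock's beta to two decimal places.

0.61

Total capital V = 2021 + 3234 = 5255.
Equity weight = 2021/5255 = 0.3846.
Term loan weight = 3234/5255 = 0.6154.
Debt contribution = 0.6154 × 8.04% × (1 − 26%) = 3.6615%.
Required equity contribution = 6.68% − 3.6615% = 3.0185%  ⇒  Re = 7.8488%.
CAPM: 7.8488% = 3.61% + β × 6.99%  ⇒  β = 0.6064.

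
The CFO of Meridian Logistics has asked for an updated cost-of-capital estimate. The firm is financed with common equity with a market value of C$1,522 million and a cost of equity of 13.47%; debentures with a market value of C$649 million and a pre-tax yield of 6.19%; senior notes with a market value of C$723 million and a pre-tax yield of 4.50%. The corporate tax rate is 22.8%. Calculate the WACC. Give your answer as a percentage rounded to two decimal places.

9.02%

Total capital V = 1522 + 649 + 723 = 2894.
Equity: weight = 1522/2894 = 0.5259; cost = 13.47%.
Debentures: weight = 649/2894 = 0.2243; after-tax cost = 6.19% × (1 − 22.8%) = 4.7787%.
Senior notes: weight = 723/2894 = 0.2498; after-tax cost = 4.5% × (1 − 22.8%) = 3.4740%.
WACC = 0.5259 × 13.4700% + 0.2243 × 4.7787% + 0.2498 × 3.4740% = 9.0236%.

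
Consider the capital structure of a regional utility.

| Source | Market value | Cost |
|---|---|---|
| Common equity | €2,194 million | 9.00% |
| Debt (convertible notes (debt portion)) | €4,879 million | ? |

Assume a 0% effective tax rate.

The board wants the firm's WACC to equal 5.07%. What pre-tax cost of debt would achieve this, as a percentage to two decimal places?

Total capital V = 2194 + 4879 = 7073.
Equity weight = 2194/7073 = 0.3102.
Convertible notes (debt portion) weight = 4879/7073 = 0.6898.
Equity contribution = 0.3102 × 9% = 2.7917%.
Remaining for debt = 5.07% − 2.7917% = 2.2783%.
Rd × (1 − 0%) × 0.6898 = 2.2783%  ⇒  Rd = 3.3027%.

3.30%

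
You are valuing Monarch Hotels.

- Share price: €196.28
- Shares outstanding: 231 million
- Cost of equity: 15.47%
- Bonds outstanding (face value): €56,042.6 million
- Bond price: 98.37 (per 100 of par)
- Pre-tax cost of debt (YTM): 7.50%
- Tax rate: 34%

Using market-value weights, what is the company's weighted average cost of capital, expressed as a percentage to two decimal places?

9.70%

Market value of equity E = 196.28 × 231m = 45340.68m. Market value of debt D = 56042.6m × 98.37/100 = 55129.10562m.
Total capital V = 45340.68 + 55129.10562 = 100469.78562.
Equity: weight = 45340.68/100469.78562 = 0.4513; cost = 15.47%.
Bonds outstanding: weight = 55129.10562/100469.78562 = 0.5487; after-tax cost = 7.5% × (1 − 34%) = 4.9500%.
WACC = 0.4513 × 15.4700% + 0.5487 × 4.9500% = 9.6975%.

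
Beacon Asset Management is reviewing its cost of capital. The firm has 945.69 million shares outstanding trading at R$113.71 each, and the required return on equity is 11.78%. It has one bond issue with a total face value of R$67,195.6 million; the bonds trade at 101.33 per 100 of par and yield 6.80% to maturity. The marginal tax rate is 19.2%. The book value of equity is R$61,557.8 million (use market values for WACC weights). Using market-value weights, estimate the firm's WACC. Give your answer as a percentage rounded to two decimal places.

Market value of equity E = 113.71 × 945.69m = 107534.4099m. Market value of debt D = 67195.6m × 101.33/100 = 68089.30148m.
Total capital V = 107534.4099 + 68089.30148 = 175623.71138.
Equity: weight = 107534.4099/175623.71138 = 0.6123; cost = 11.78%.
Bonds outstanding: weight = 68089.30148/175623.71138 = 0.3877; after-tax cost = 6.8% × (1 − 19.2%) = 5.4944%.
WACC = 0.6123 × 11.7800% + 0.3877 × 5.4944% = 9.3431%.

9.34%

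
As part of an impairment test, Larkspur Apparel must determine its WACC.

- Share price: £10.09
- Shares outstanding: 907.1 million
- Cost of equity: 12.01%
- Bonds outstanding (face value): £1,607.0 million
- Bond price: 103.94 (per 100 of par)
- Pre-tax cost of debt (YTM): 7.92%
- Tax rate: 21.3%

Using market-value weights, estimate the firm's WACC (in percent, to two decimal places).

11.12%

Market value of equity E = 10.09 × 907.1m = 9152.639m. Market value of debt D = 1607m × 103.94/100 = 1670.3158m.
Total capital V = 9152.639 + 1670.3158 = 10822.9548.
Equity: weight = 9152.639/10822.9548 = 0.8457; cost = 12.01%.
Bonds outstanding: weight = 1670.3158/10822.9548 = 0.1543; after-tax cost = 7.92% × (1 − 21.3%) = 6.2330%.
WACC = 0.8457 × 12.0100% + 0.1543 × 6.2330% = 11.1184%.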